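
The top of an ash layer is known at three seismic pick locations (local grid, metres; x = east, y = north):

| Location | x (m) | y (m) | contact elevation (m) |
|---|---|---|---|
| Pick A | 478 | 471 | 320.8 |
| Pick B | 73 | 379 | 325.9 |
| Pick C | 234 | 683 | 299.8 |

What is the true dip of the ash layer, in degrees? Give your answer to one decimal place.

5.2°

Let the plane be z = a·x + b·y + c.
Pick B−Pick A: −405a − 92b = 5.1;  Pick C−Pick A: −244a + 212b = −21.
Solving gives a = 0.00786, b = −0.09002.
Gradient magnitude |∇z| = √(a² + b²) = √(0.00006 + 0.00810) = 0.09036.
True dip = arctan(0.09036) = 5.2°, dipping toward N (azimuth ≈ 355°).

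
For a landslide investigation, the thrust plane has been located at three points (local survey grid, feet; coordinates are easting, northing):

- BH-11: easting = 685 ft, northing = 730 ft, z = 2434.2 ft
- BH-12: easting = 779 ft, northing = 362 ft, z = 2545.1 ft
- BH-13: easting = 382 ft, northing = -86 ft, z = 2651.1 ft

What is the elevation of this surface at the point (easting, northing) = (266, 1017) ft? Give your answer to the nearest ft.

Let the plane be z = a·easting + b·northing + c.
BH-12−BH-11: 94a − 368b = 110.9;  BH-13−BH-11: −303a − 816b = 216.9.
Solving gives a = 0.05672, b = −0.28687.
Then c = 2434.2 − a·685 − b·730 = 2604.76.
At (266, 1017): z = 15.1 − 291.7 + 2604.76 = 2328.1 ft.

2328 ft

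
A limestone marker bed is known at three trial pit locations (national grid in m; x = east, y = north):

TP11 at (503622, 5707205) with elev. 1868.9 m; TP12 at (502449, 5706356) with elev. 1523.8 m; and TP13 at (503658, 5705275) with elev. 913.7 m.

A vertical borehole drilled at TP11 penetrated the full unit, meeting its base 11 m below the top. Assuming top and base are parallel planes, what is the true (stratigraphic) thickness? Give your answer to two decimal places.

9.85 m

Two edge vectors: TP11→TP12 = (-1173, -849, -345.1), TP11→TP13 = (36, -1930, -955.2).
Normal n = (TP11→TP12) × (TP11→TP13) = (144921.8, -1132873.2, 2294454).
So ∂z/∂x = −n_x/n_z = −0.06316 and ∂z/∂y = −n_y/n_z = 0.49374.
|∇z| = √(a²+b²) = 0.49777, so dip δ = arctan(0.49777) = 26.46°.
True thickness = vertical thickness × cos δ = 11 × cos 26.46° = 9.85 m.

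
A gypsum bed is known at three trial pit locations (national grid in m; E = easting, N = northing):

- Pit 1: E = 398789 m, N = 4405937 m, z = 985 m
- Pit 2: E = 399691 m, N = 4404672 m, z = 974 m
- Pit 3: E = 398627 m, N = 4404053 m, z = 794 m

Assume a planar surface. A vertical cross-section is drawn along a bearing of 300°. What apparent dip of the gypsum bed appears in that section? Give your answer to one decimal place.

3.1°

Let the plane be z = a·E + b·N + c.
Pit 2−Pit 1: 902a − 1265b = −11;  Pit 3−Pit 1: −162a − 1884b = −191.
Solving gives a = 0.11600, b = 0.09141.
Unit vector along 300° is (sin 300°, cos 300°) = (-0.8660, 0.5000).
Slope in that direction = a·(-0.8660) + b·(0.5000) = −0.05475.
Apparent dip = arctan|0.05475| = 3.1° (true dip is 8.4°, so apparent ≤ true as expected).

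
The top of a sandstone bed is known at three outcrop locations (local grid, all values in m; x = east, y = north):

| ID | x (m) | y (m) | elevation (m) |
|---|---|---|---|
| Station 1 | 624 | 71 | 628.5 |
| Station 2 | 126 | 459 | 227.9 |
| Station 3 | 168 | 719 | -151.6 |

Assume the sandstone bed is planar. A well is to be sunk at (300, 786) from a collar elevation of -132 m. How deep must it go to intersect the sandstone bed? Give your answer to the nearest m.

153 m

Let the plane be z = a·x + b·y + c.
Station 2−Station 1: −498a + 388b = −400.6;  Station 3−Station 1: −456a + 648b = −780.1.
Solving gives a = −0.29559, b = −1.41187.
Then c = 628.5 − a·624 − b·71 = 913.19.
At (300, 786): z_contact = −88.7 − 1109.7 + 913.19 = -285.2 m.
Depth below ground = -132 − (-285.2) = 153 m.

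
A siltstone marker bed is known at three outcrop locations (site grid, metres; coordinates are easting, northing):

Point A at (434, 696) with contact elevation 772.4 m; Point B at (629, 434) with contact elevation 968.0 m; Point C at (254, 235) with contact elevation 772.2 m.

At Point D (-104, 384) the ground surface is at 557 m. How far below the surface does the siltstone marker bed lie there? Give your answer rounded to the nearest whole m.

Two edge vectors: Point A→Point B = (195, -262, 195.6), Point A→Point C = (-180, -461, -0.2).
Normal n = (Point A→Point B) × (Point A→Point C) = (90224, -35169, -137055).
So ∂z/∂easting = −n_x/n_z = 0.65831 and ∂z/∂northing = −n_y/n_z = −0.25661.
Intercept c from Point A: 772.4 − 285.70 + 178.60 = 665.29.
At (-104, 384): z_contact = −68.5 − 98.5 + 665.29 = 498.3 m.
Depth below ground = 557 − 498.3 = 59 m.

59 m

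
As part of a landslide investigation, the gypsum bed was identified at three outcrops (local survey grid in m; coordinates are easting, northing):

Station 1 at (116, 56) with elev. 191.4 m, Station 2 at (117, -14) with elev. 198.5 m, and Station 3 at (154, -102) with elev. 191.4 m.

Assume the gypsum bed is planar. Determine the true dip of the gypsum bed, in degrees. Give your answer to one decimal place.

24.8°

Two edge vectors: Station 1→Station 2 = (1, -70, 7.1), Station 1→Station 3 = (38, -158, 0).
Normal n = (Station 1→Station 2) × (Station 1→Station 3) = (1121.8, 269.8, 2502).
So ∂z/∂easting = −n_x/n_z = −0.44836 and ∂z/∂northing = −n_y/n_z = −0.10783.
Gradient magnitude |∇z| = √(a² + b²) = √(0.20103 + 0.01163) = 0.46115.
True dip = arctan(0.46115) = 24.8°, dipping toward ENE (azimuth ≈ 076°).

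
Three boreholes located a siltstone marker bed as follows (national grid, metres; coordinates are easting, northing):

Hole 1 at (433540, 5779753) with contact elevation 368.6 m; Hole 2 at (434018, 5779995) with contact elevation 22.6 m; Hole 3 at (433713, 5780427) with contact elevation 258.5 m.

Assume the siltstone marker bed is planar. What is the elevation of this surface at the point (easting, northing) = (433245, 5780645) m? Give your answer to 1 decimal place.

609.0 m

Two edge vectors: Hole 1→Hole 2 = (478, 242, -346), Hole 1→Hole 3 = (173, 674, -110.1).
Normal n = (Hole 1→Hole 2) × (Hole 1→Hole 3) = (206559.8, -7230.2, 280306).
So ∂z/∂easting = −n_x/n_z = −0.736908236 and ∂z/∂northing = −n_y/n_z = 0.025793954.
Intercept c from Hole 1: 368.6 + 319479.20 − 149082.68 = 170765.12.
At (433245, 5780645): z = −319261.8 + 149105.7 + 170765.12 = 609.0 m.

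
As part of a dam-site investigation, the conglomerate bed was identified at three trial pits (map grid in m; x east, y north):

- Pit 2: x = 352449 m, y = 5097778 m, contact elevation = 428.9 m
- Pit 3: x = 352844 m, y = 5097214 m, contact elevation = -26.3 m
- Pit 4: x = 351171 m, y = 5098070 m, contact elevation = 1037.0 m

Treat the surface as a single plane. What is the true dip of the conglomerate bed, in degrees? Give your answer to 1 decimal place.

33.5°

Let the plane be z = a·x + b·y + c.
Pit 3−Pit 2: 395a − 564b = −455.2;  Pit 4−Pit 2: −1278a + 292b = 608.1.
Solving gives a = −0.34693, b = 0.56412.
Gradient magnitude |∇z| = √(a² + b²) = √(0.12036 + 0.31823) = 0.66226.
True dip = arctan(0.66226) = 33.5°, dipping toward SSE (azimuth ≈ 148°).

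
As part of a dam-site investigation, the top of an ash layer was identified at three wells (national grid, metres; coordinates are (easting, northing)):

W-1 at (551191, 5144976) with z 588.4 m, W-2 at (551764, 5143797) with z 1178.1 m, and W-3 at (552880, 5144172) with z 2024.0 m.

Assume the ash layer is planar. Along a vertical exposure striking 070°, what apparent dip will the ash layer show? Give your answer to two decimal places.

Two edge vectors: W-1→W-2 = (573, -1179, 589.7), W-1→W-3 = (1689, -804, 1435.6).
Normal n = (W-1→W-2) × (W-1→W-3) = (-1218453.6, 173404.5, 1530639).
So ∂z/∂E = −n_x/n_z = 0.79604 and ∂z/∂N = −n_y/n_z = −0.11329.
Unit vector along 070° is (sin 70°, cos 70°) = (0.9397, 0.3420).
Slope in that direction = a·(0.9397) + b·(0.3420) = 0.70929.
Apparent dip = arctan|0.70929| = 35.35° (true dip is 38.8°, so apparent ≤ true as expected).

35.35°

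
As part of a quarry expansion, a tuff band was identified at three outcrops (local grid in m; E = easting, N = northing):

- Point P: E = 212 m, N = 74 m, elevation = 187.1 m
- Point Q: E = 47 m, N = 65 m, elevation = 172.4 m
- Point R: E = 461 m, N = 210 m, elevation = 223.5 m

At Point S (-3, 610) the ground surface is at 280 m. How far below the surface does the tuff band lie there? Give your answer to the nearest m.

48 m

Let the plane be z = a·E + b·N + c.
Point Q−Point P: −165a − 9b = −14.7;  Point R−Point P: 249a + 136b = 36.4.
Solving gives a = 0.08276, b = 0.11613.
Then c = 187.1 − a·212 − b·74 = 160.96.
At (-3, 610): z_contact = −0.2 + 70.8 + 160.96 = 231.6 m.
Depth below ground = 280 − 231.6 = 48 m.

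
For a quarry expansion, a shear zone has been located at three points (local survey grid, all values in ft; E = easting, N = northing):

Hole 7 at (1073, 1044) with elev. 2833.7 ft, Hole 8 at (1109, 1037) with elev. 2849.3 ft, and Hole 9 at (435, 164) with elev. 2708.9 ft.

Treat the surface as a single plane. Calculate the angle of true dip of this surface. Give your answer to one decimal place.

Two edge vectors: Hole 7→Hole 8 = (36, -7, 15.6), Hole 7→Hole 9 = (-638, -880, -124.8).
Normal n = (Hole 7→Hole 8) × (Hole 7→Hole 9) = (14601.6, -5460, -36146).
So ∂z/∂E = −n_x/n_z = 0.40396 and ∂z/∂N = −n_y/n_z = −0.15105.
Gradient magnitude |∇z| = √(a² + b²) = √(0.16319 + 0.02282) = 0.43128.
True dip = arctan(0.43128) = 23.3°, dipping toward WNW (azimuth ≈ 291°).

23.3°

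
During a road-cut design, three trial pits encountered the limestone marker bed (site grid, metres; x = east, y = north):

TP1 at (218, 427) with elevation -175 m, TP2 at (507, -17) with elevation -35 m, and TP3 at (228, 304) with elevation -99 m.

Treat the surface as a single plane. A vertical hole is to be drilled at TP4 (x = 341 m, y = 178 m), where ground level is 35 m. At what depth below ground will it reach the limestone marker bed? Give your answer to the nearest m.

111 m

Two edge vectors: TP1→TP2 = (289, -444, 140), TP1→TP3 = (10, -123, 76).
Normal n = (TP1→TP2) × (TP1→TP3) = (-16524, -20564, -31107).
So ∂z/∂x = −n_x/n_z = −0.53120 and ∂z/∂y = −n_y/n_z = −0.66107.
Intercept c from TP1: -175 + 115.80 + 282.28 = 223.08.
At (341, 178): z_contact = −181.1 − 117.7 + 223.08 = -75.7 m.
Depth below ground = 35 − (-75.7) = 111 m.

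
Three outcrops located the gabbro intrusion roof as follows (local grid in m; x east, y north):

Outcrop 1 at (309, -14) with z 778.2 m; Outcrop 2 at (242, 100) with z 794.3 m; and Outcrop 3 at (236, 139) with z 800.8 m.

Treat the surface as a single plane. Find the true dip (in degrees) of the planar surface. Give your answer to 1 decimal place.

10.5°

Two edge vectors: Outcrop 1→Outcrop 2 = (-67, 114, 16.1), Outcrop 1→Outcrop 3 = (-73, 153, 22.6).
Normal n = (Outcrop 1→Outcrop 2) × (Outcrop 1→Outcrop 3) = (113.1, 338.9, -1929).
So ∂z/∂x = −n_x/n_z = 0.05863 and ∂z/∂y = −n_y/n_z = 0.17569.
Gradient magnitude |∇z| = √(a² + b²) = √(0.00344 + 0.03087) = 0.18521.
True dip = arctan(0.18521) = 10.5°, dipping toward SSW (azimuth ≈ 198°).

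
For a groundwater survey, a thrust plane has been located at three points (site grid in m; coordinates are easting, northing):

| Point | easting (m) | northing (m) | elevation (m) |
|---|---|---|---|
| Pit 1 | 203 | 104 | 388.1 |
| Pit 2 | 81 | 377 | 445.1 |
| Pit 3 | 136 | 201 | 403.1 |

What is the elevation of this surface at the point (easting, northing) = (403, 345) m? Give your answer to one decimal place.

506.8 m

Let the plane be z = a·easting + b·northing + c.
Pit 2−Pit 1: −122a + 273b = 57;  Pit 3−Pit 1: −67a + 97b = 15.
Solving gives a = 0.22208, b = 0.30804.
Then c = 388.1 − a·203 − b·104 = 310.98.
At (403, 345): z = 89.5 + 106.3 + 310.98 = 506.8 m.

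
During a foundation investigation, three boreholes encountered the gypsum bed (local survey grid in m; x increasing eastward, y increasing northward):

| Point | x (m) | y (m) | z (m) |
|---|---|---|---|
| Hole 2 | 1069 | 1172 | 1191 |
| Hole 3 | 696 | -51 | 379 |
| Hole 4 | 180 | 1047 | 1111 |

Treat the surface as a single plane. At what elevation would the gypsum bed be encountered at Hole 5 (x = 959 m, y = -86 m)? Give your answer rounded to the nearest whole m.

Let the plane be z = a·x + b·y + c.
Hole 3−Hole 2: −373a − 1223b = −812;  Hole 4−Hole 2: −889a − 125b = −80.
Solving gives a = −0.00352, b = 0.66501.
Then c = 1191 − a·1069 − b·1172 = 415.36.
At (959, -86): z = −3.4 − 57.2 + 415.36 = 354.8 m.

355 m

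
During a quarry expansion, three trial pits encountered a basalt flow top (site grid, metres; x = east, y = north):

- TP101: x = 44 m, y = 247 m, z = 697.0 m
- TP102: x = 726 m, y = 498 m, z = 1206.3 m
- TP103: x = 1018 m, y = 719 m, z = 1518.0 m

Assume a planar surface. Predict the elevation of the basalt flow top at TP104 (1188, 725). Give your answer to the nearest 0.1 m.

1598.3 m

Two edge vectors: TP101→TP102 = (682, 251, 509.3), TP101→TP103 = (974, 472, 821).
Normal n = (TP101→TP102) × (TP101→TP103) = (-34318.6, -63863.8, 77430).
So ∂z/∂x = −n_x/n_z = 0.443221 and ∂z/∂y = −n_y/n_z = 0.824794.
Intercept c from TP101: 697 − 19.50 − 203.72 = 473.77.
At (1188, 725): z = 526.5 + 598.0 + 473.77 = 1598.3 m.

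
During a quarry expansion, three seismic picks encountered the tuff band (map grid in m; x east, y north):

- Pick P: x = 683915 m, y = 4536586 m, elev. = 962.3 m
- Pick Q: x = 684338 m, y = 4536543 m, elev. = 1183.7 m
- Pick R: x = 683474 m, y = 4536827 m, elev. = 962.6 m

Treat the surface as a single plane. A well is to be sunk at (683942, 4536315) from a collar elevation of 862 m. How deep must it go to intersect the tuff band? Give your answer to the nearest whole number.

202 m

Two edge vectors: Pick P→Pick Q = (423, -43, 221.4), Pick P→Pick R = (-441, 241, 0.3).
Normal n = (Pick P→Pick Q) × (Pick P→Pick R) = (-53370.3, -97764.3, 82980).
So ∂z/∂x = −n_x/n_z = 0.64317064 and ∂z/∂y = −n_y/n_z = 1.17816703.
Intercept c from Pick P: 962.3 − 439874.05 − 5344856.05 = −5783767.80.
At (683942, 4536315): z_contact = 439891.4 + 5344536.8 − 5783767.80 = 660.4 m.
Depth below ground = 862 − 660.4 = 202 m.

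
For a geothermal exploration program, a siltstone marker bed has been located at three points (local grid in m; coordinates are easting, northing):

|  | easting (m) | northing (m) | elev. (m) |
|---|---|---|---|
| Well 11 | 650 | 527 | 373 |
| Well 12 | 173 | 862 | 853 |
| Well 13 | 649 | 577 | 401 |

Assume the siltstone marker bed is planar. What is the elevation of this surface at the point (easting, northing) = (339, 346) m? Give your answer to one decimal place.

467.2 m

Two edge vectors: Well 11→Well 12 = (-477, 335, 480), Well 11→Well 13 = (-1, 50, 28).
Normal n = (Well 11→Well 12) × (Well 11→Well 13) = (-14620, 12876, -23515).
So ∂z/∂easting = −n_x/n_z = −0.62173 and ∂z/∂northing = −n_y/n_z = 0.54757.
Intercept c from Well 11: 373 + 404.13 − 288.57 = 488.56.
At (339, 346): z = −210.8 + 189.5 + 488.56 = 467.2 m.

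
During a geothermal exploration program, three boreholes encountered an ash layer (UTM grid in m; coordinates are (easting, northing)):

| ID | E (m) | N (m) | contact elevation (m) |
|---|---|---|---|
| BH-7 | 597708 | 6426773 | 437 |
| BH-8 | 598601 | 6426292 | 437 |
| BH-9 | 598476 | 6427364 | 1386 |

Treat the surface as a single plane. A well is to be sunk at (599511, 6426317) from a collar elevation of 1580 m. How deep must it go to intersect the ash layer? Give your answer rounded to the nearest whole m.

Two edge vectors: BH-7→BH-8 = (893, -481, 0), BH-7→BH-9 = (768, 591, 949).
Normal n = (BH-7→BH-8) × (BH-7→BH-9) = (-456469, -847457, 897171).
So ∂z/∂E = −n_x/n_z = 0.50878707 and ∂z/∂N = −n_y/n_z = 0.94458804.
Intercept c from BH-7: 437 − 304106.10 − 6070652.94 = −6374322.04.
At (599511, 6426317): z_contact = 305023.4 + 6070222.2 − 6374322.04 = 923.6 m.
Depth below ground = 1580 − 923.6 = 656 m.

656 m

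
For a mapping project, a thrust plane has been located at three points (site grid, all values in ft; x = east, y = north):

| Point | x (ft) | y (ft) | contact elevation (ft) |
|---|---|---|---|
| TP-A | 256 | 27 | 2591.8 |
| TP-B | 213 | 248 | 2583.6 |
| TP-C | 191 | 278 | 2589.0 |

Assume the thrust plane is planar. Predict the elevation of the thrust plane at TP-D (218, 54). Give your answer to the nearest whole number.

Two edge vectors: TP-A→TP-B = (-43, 221, -8.2), TP-A→TP-C = (-65, 251, -2.8).
Normal n = (TP-A→TP-B) × (TP-A→TP-C) = (1439.4, 412.6, 3572).
So ∂z/∂x = −n_x/n_z = −0.40297 and ∂z/∂y = −n_y/n_z = −0.11551.
Intercept c from TP-A: 2591.8 + 103.16 + 3.12 = 2698.08.
At (218, 54): z = −87.8 − 6.2 + 2698.08 = 2604.0 ft.

2604 ft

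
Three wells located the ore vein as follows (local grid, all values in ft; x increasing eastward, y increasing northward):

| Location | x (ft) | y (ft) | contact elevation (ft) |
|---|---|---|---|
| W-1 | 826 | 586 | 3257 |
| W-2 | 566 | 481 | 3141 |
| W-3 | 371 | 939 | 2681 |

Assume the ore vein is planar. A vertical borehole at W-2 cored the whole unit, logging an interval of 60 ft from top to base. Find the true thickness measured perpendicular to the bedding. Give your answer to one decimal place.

42.3 ft

Two edge vectors: W-1→W-2 = (-260, -105, -116), W-1→W-3 = (-455, 353, -576).
Normal n = (W-1→W-2) × (W-1→W-3) = (101428, -96980, -139555).
So ∂z/∂x = −n_x/n_z = 0.72680 and ∂z/∂y = −n_y/n_z = −0.69492.
|∇z| = √(a²+b²) = 1.00556, so dip δ = arctan(1.00556) = 45.16°.
True thickness = vertical thickness × cos δ = 60 × cos 45.16° = 42.3 ft.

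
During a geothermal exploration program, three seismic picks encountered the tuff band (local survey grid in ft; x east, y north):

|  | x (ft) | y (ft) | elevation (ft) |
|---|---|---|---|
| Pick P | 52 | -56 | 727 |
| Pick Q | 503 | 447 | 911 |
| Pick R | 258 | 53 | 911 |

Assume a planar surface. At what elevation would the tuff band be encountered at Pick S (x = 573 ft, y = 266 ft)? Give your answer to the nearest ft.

Two edge vectors: Pick P→Pick Q = (451, 503, 184), Pick P→Pick R = (206, 109, 184).
Normal n = (Pick P→Pick Q) × (Pick P→Pick R) = (72496, -45080, -54459).
So ∂z/∂x = −n_x/n_z = 1.33120 and ∂z/∂y = −n_y/n_z = −0.82778.
Intercept c from Pick P: 727 − 69.22 − 46.36 = 611.42.
At (573, 266): z = 762.8 − 220.2 + 611.42 = 1154.0 ft.

1154 ft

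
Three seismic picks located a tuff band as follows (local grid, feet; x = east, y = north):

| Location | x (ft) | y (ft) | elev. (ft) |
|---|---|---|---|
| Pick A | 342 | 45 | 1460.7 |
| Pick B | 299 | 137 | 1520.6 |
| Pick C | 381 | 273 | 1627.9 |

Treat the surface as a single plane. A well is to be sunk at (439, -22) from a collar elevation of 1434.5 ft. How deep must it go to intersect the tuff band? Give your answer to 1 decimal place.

Let the plane be z = a·x + b·y + c.
Pick B−Pick A: −43a + 92b = 59.9;  Pick C−Pick A: 39a + 228b = 167.2.
Solving gives a = 0.12882, b = 0.71130.
Then c = 1460.7 − a·342 − b·45 = 1384.63.
At (439, -22): z_contact = 56.55 − 15.65 + 1384.63 = 1425.54 ft.
Depth below ground = 1434.5 − 1425.54 = 9.0 ft.

9.0 ft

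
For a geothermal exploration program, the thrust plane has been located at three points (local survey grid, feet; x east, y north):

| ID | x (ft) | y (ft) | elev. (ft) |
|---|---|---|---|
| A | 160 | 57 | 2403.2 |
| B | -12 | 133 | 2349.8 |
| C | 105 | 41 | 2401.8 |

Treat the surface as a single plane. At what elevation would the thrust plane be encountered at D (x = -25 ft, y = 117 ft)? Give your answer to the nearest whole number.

2354 ft

Two edge vectors: A→B = (-172, 76, -53.4), A→C = (-55, -16, -1.4).
Normal n = (A→B) × (A→C) = (-960.8, 2696.2, 6932).
So ∂z/∂x = −n_x/n_z = 0.13860 and ∂z/∂y = −n_y/n_z = −0.38895.
Intercept c from A: 2403.2 − 22.18 + 22.17 = 2403.19.
At (-25, 117): z = −3.5 − 45.5 + 2403.19 = 2354.2 ft.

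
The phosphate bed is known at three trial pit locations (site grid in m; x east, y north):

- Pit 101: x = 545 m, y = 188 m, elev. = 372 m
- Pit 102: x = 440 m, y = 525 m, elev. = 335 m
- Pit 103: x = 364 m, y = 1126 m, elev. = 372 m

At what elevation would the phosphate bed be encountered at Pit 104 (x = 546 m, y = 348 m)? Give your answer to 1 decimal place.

401.5 m

Two edge vectors: Pit 101→Pit 102 = (-105, 337, -37), Pit 101→Pit 103 = (-181, 938, 0).
Normal n = (Pit 101→Pit 102) × (Pit 101→Pit 103) = (34706, 6697, -37493).
So ∂z/∂x = −n_x/n_z = 0.925666 and ∂z/∂y = −n_y/n_z = 0.178620.
Intercept c from Pit 101: 372 − 504.49 − 33.58 = −166.07.
At (546, 348): z = 505.4 + 62.2 − 166.07 = 401.5 m.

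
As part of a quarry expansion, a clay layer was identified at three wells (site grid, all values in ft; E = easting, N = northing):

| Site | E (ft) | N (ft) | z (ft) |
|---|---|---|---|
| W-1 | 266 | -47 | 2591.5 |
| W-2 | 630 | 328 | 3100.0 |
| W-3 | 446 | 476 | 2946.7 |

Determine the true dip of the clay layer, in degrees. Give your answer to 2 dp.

Two edge vectors: W-1→W-2 = (364, 375, 508.5), W-1→W-3 = (180, 523, 355.2).
Normal n = (W-1→W-2) × (W-1→W-3) = (-132745.5, -37762.8, 122872).
So ∂z/∂E = −n_x/n_z = 1.08036 and ∂z/∂N = −n_y/n_z = 0.30733.
Gradient magnitude |∇z| = √(a² + b²) = √(1.16717 + 0.09445) = 1.12322.
True dip = arctan(1.12322) = 48.32°, dipping toward WSW (azimuth ≈ 254°).

48.32°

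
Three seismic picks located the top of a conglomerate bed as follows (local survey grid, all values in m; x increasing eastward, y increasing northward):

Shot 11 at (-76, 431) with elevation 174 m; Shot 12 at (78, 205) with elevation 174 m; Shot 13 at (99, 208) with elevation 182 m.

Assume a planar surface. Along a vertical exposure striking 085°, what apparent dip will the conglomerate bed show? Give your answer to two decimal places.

Two edge vectors: Shot 11→Shot 12 = (154, -226, 0), Shot 11→Shot 13 = (175, -223, 8).
Normal n = (Shot 11→Shot 12) × (Shot 11→Shot 13) = (-1808, -1232, 5208).
So ∂z/∂x = −n_x/n_z = 0.34716 and ∂z/∂y = −n_y/n_z = 0.23656.
Unit vector along 085° is (sin 85°, cos 85°) = (0.9962, 0.0872).
Slope in that direction = a·(0.9962) + b·(0.0872) = 0.36645.
Apparent dip = arctan|0.36645| = 20.13° (true dip is 22.8°, so apparent ≤ true as expected).

20.13°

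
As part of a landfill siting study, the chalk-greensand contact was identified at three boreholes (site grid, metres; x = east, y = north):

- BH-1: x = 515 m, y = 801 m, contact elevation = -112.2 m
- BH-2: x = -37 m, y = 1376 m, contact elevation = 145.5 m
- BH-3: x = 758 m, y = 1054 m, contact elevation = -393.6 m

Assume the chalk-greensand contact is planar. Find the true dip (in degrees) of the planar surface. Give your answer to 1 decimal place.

Two edge vectors: BH-1→BH-2 = (-552, 575, 257.7), BH-1→BH-3 = (243, 253, -281.4).
Normal n = (BH-1→BH-2) × (BH-1→BH-3) = (-227003.1, -92711.7, -279381).
So ∂z/∂x = −n_x/n_z = −0.81252 and ∂z/∂y = −n_y/n_z = −0.33185.
Gradient magnitude |∇z| = √(a² + b²) = √(0.66019 + 0.11012) = 0.87768.
True dip = arctan(0.87768) = 41.3°, dipping toward ENE (azimuth ≈ 068°).

41.3°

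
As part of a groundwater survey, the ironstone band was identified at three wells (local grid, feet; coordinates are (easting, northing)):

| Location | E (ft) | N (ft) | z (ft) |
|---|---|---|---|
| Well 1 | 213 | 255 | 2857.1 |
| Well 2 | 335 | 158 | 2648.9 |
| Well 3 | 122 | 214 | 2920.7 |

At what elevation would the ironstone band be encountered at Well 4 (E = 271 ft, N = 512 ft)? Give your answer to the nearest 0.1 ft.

Two edge vectors: Well 1→Well 2 = (122, -97, -208.2), Well 1→Well 3 = (-91, -41, 63.6).
Normal n = (Well 1→Well 2) × (Well 1→Well 3) = (-14705.4, 11187, -13829).
So ∂z/∂E = −n_x/n_z = −1.06337 and ∂z/∂N = −n_y/n_z = 0.80895.
Intercept c from Well 1: 2857.1 + 226.50 − 206.28 = 2877.32.
At (271, 512): z = −288.2 + 414.2 + 2877.32 = 3003.3 ft.

3003.3 ft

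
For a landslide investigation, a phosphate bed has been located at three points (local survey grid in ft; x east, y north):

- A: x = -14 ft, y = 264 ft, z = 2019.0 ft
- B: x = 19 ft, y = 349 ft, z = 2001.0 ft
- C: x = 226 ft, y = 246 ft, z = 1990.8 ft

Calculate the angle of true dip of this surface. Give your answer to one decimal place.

11.7°

Two edge vectors: A→B = (33, 85, -18), A→C = (240, -18, -28.2).
Normal n = (A→B) × (A→C) = (-2721, -3389.4, -20994).
So ∂z/∂x = −n_x/n_z = −0.12961 and ∂z/∂y = −n_y/n_z = −0.16145.
Gradient magnitude |∇z| = √(a² + b²) = √(0.01680 + 0.02606) = 0.20703.
True dip = arctan(0.20703) = 11.7°, dipping toward NE (azimuth ≈ 039°).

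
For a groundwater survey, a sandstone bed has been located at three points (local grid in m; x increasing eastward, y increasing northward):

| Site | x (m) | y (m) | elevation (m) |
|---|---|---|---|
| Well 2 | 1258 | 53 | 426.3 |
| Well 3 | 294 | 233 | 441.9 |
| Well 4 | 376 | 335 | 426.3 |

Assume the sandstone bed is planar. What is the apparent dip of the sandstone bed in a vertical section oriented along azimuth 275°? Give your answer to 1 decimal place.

Let the plane be z = a·x + b·y + c.
Well 3−Well 2: −964a + 180b = 15.6;  Well 4−Well 2: −882a + 282b = 0.
Solving gives a = −0.03890, b = −0.12167.
Unit vector along 275° is (sin 275°, cos 275°) = (-0.9962, 0.0872).
Slope in that direction = a·(-0.9962) + b·(0.0872) = 0.02815.
Apparent dip = arctan|0.02815| = 1.6° (true dip is 7.3°, so apparent ≤ true as expected).

1.6°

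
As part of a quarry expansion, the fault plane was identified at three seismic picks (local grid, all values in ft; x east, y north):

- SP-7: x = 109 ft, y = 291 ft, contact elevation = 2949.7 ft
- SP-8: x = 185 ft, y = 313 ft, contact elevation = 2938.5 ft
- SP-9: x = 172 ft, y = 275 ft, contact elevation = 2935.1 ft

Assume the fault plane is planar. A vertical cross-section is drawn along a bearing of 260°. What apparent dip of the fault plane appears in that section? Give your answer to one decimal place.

Let the plane be z = a·x + b·y + c.
SP-8−SP-7: 76a + 22b = −11.2;  SP-9−SP-7: 63a − 16b = −14.6.
Solving gives a = −0.19231, b = 0.15527.
Unit vector along 260° is (sin 260°, cos 260°) = (-0.9848, -0.1736).
Slope in that direction = a·(-0.9848) + b·(-0.1736) = 0.16243.
Apparent dip = arctan|0.16243| = 9.2° (true dip is 13.9°, so apparent ≤ true as expected).

9.2°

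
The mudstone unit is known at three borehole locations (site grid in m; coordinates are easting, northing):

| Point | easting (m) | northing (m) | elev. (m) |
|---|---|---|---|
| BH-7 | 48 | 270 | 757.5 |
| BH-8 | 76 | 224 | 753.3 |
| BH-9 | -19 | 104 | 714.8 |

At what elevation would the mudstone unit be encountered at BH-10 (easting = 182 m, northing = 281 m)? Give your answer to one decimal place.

781.6 m

Let the plane be z = a·easting + b·northing + c.
BH-8−BH-7: 28a − 46b = −4.2;  BH-9−BH-7: −67a − 166b = −42.7.
Solving gives a = 0.16391, b = 0.19107.
Then c = 757.5 − a·48 − b·270 = 698.04.
At (182, 281): z = 29.8 + 53.7 + 698.04 = 781.6 m.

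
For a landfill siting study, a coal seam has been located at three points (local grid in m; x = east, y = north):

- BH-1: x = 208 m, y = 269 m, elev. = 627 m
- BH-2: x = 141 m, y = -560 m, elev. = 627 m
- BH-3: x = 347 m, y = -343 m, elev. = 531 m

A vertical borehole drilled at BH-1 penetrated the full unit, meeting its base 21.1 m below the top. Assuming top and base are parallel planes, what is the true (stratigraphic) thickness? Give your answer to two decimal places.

Let the plane be z = a·x + b·y + c.
BH-2−BH-1: −67a − 829b = 0;  BH-3−BH-1: 139a − 612b = −96.
Solving gives a = −0.50939, b = 0.04117.
|∇z| = √(a²+b²) = 0.51105, so dip δ = arctan(0.51105) = 27.07°.
True thickness = vertical thickness × cos δ = 21.1 × cos 27.07° = 18.79 m.

18.79 m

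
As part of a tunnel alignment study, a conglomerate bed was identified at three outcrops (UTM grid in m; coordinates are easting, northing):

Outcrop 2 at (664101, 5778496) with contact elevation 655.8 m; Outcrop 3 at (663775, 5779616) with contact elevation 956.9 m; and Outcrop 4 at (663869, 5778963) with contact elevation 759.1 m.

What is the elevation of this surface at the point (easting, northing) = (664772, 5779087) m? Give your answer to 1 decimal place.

1009.9 m

Two edge vectors: Outcrop 2→Outcrop 3 = (-326, 1120, 301.1), Outcrop 2→Outcrop 4 = (-232, 467, 103.3).
Normal n = (Outcrop 2→Outcrop 3) × (Outcrop 2→Outcrop 4) = (-24917.7, -36179.4, 107598).
So ∂z/∂easting = −n_x/n_z = 0.231581442 and ∂z/∂northing = −n_y/n_z = 0.336246027.
Intercept c from Outcrop 2: 655.8 − 153793.47 − 1942996.32 = −2096133.99.
At (664772, 5779087): z = 153948.9 + 1943195.0 − 2096133.99 = 1009.9 m.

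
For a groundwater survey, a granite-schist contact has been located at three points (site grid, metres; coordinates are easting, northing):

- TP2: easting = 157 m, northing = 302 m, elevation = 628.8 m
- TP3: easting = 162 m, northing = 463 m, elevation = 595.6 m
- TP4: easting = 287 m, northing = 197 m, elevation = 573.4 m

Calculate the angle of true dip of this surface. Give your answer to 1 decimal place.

31.3°

Two edge vectors: TP2→TP3 = (5, 161, -33.2), TP2→TP4 = (130, -105, -55.4).
Normal n = (TP2→TP3) × (TP2→TP4) = (-12405.4, -4039, -21455).
So ∂z/∂easting = −n_x/n_z = −0.57821 and ∂z/∂northing = −n_y/n_z = −0.18825.
Gradient magnitude |∇z| = √(a² + b²) = √(0.33432 + 0.03544) = 0.60808.
True dip = arctan(0.60808) = 31.3°, dipping toward ENE (azimuth ≈ 072°).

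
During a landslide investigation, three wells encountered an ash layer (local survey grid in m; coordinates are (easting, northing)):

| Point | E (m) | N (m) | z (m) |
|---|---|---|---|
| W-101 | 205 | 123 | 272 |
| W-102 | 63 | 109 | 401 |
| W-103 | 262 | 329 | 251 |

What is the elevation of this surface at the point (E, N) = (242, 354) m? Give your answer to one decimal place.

273.3 m

Two edge vectors: W-101→W-102 = (-142, -14, 129), W-101→W-103 = (57, 206, -21).
Normal n = (W-101→W-102) × (W-101→W-103) = (-26280, 4371, -28454).
So ∂z/∂E = −n_x/n_z = −0.92360 and ∂z/∂N = −n_y/n_z = 0.15362.
Intercept c from W-101: 272 + 189.34 − 18.89 = 442.44.
At (242, 354): z = −223.5 + 54.4 + 442.44 = 273.3 m.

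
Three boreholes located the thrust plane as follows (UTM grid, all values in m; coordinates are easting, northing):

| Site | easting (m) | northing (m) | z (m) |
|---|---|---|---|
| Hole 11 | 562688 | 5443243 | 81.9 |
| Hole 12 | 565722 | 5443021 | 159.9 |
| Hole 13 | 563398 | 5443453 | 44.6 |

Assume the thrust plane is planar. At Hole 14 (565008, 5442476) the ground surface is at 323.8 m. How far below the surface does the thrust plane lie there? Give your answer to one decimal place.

Let the plane be z = a·easting + b·northing + c.
Hole 12−Hole 11: 3034a − 222b = 78;  Hole 13−Hole 11: 710a + 210b = −37.3.
Solving gives a = 0.010191001, b = −0.212074337.
Then c = 81.9 − a·562688 − b·5443243 = 1148719.70.
At (565008, 5442476): z_contact = 5758.00 − 1154209.49 + 1148719.70 = 268.20 m.
Depth below ground = 323.8 − 268.20 = 55.6 m.

55.6 m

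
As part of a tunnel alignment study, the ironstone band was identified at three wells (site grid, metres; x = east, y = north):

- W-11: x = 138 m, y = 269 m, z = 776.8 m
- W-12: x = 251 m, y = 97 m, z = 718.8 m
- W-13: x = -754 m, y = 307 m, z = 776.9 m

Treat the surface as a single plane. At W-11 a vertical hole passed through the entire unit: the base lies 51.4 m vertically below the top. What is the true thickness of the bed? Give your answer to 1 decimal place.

48.6 m

Two edge vectors: W-11→W-12 = (113, -172, -58), W-11→W-13 = (-892, 38, 0.1).
Normal n = (W-11→W-12) × (W-11→W-13) = (2186.8, 51724.7, -149130).
So ∂z/∂x = −n_x/n_z = 0.01466 and ∂z/∂y = −n_y/n_z = 0.34684.
|∇z| = √(a²+b²) = 0.34715, so dip δ = arctan(0.34715) = 19.14°.
True thickness = vertical thickness × cos δ = 51.4 × cos 19.14° = 48.6 m.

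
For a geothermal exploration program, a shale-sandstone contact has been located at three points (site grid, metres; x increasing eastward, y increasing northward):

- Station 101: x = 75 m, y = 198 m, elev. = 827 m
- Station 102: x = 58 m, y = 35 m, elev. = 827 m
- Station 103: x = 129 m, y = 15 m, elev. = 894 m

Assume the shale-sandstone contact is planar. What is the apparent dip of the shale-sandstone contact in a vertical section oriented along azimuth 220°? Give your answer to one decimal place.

27.3°

Let the plane be z = a·x + b·y + c.
Station 102−Station 101: −17a − 163b = 0;  Station 103−Station 101: 54a − 183b = 67.
Solving gives a = 0.91673, b = −0.09561.
Unit vector along 220° is (sin 220°, cos 220°) = (-0.6428, -0.7660).
Slope in that direction = a·(-0.6428) + b·(-0.7660) = −0.51602.
Apparent dip = arctan|0.51602| = 27.3° (true dip is 42.7°, so apparent ≤ true as expected).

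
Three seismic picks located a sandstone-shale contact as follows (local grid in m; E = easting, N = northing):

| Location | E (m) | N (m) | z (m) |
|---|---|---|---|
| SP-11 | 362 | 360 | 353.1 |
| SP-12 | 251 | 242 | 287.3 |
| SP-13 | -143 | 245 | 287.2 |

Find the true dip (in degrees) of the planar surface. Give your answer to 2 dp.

28.96°

Two edge vectors: SP-11→SP-12 = (-111, -118, -65.8), SP-11→SP-13 = (-505, -115, -65.9).
Normal n = (SP-11→SP-12) × (SP-11→SP-13) = (209.2, 25914.1, -46825).
So ∂z/∂E = −n_x/n_z = 0.00447 and ∂z/∂N = −n_y/n_z = 0.55342.
Gradient magnitude |∇z| = √(a² + b²) = √(0.00002 + 0.30628) = 0.55344.
True dip = arctan(0.55344) = 28.96°, dipping toward S (azimuth ≈ 180°).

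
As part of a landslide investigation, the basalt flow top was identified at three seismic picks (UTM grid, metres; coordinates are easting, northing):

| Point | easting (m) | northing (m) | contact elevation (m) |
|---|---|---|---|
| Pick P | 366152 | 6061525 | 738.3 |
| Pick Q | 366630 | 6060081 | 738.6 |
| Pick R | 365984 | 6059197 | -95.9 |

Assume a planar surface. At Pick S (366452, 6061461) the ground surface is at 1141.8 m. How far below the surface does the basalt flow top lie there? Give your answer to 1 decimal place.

Let the plane be z = a·easting + b·northing + c.
Pick Q−Pick P: 478a − 1444b = 0.3;  Pick R−Pick P: −168a − 2328b = −834.2.
Solving gives a = 0.889261135, b = 0.294159849.
Then c = 738.3 − a·366152 − b·6061525 = −2107923.72.
At (366452, 6061461): z_contact = 325871.52 + 1783038.45 − 2107923.72 = 986.25 m.
Depth below ground = 1141.8 − 986.25 = 155.5 m.

155.5 m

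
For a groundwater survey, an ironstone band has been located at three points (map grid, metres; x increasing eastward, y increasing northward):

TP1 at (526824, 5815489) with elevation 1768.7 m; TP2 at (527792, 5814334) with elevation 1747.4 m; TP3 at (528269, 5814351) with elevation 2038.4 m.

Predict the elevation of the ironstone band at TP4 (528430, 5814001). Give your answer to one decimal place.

1953.6 m

Two edge vectors: TP1→TP2 = (968, -1155, -21.3), TP1→TP3 = (1445, -1138, 269.7).
Normal n = (TP1→TP2) × (TP1→TP3) = (-335742.9, -291848.1, 567391).
So ∂z/∂x = −n_x/n_z = 0.591731099 and ∂z/∂y = −n_y/n_z = 0.514368575.
Intercept c from TP1: 1768.7 − 311738.14 − 2991304.79 = −3301274.23.
At (528430, 5814001): z = 312688.5 + 2990539.4 − 3301274.23 = 1953.6 m.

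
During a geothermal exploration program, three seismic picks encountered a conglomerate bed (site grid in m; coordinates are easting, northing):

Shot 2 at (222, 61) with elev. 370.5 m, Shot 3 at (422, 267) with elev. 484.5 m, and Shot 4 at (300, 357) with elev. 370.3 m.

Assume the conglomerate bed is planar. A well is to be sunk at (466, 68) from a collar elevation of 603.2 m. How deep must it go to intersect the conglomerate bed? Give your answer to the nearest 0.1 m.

43.0 m

Two edge vectors: Shot 2→Shot 3 = (200, 206, 114), Shot 2→Shot 4 = (78, 296, -0.2).
Normal n = (Shot 2→Shot 3) × (Shot 2→Shot 4) = (-33785.2, 8932, 43132).
So ∂z/∂easting = −n_x/n_z = 0.78330 and ∂z/∂northing = −n_y/n_z = −0.20709.
Intercept c from Shot 2: 370.5 − 173.89 + 12.63 = 209.24.
At (466, 68): z_contact = 365.02 − 14.08 + 209.24 = 560.18 m.
Depth below ground = 603.2 − 560.18 = 43.0 m.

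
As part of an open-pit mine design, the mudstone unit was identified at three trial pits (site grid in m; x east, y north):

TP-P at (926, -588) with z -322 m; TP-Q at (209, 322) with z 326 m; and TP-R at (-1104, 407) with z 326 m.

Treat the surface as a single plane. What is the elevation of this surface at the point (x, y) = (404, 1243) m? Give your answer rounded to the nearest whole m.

Let the plane be z = a·x + b·y + c.
TP-Q−TP-P: −717a + 910b = 648;  TP-R−TP-P: −2030a + 995b = 648.
Solving gives a = 0.04858, b = 0.75036.
Then c = -322 − a·926 − b·-588 = 74.23.
At (404, 1243): z = 19.6 + 932.7 + 74.23 = 1026.6 m.

1027 m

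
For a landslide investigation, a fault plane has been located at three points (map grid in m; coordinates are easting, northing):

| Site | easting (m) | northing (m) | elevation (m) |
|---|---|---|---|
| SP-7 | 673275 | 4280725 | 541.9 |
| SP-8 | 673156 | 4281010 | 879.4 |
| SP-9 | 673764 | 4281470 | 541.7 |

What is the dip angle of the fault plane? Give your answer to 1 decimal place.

Let the plane be z = a·easting + b·northing + c.
SP-8−SP-7: −119a + 285b = 337.5;  SP-9−SP-7: 489a + 745b = −0.2.
Solving gives a = −1.10295, b = 0.72368.
Gradient magnitude |∇z| = √(a² + b²) = √(1.21650 + 0.52371) = 1.31917.
True dip = arctan(1.31917) = 52.8°, dipping toward ESE (azimuth ≈ 123°).

52.8°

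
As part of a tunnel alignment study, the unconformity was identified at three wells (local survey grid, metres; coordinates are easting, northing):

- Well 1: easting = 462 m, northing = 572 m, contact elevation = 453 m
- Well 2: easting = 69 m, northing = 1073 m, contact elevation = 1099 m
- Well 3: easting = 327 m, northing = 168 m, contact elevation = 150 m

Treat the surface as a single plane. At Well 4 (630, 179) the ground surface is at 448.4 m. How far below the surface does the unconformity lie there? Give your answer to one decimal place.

434.5 m

Two edge vectors: Well 1→Well 2 = (-393, 501, 646), Well 1→Well 3 = (-135, -404, -303).
Normal n = (Well 1→Well 2) × (Well 1→Well 3) = (109181, -206289, 226407).
So ∂z/∂easting = −n_x/n_z = −0.482233 and ∂z/∂northing = −n_y/n_z = 0.911142.
Intercept c from Well 1: 453 + 222.79 − 521.17 = 154.62.
At (630, 179): z_contact = −303.81 + 163.09 + 154.62 = 13.91 m.
Depth below ground = 448.4 − 13.91 = 434.5 m.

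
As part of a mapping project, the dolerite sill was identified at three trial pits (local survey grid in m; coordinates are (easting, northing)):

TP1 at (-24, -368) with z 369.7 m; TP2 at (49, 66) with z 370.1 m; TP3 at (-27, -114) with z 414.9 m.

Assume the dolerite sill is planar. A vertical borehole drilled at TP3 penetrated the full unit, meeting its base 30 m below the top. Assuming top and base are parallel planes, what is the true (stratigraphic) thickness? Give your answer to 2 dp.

Let the plane be z = a·E + b·N + c.
TP2−TP1: 73a + 434b = 0.4;  TP3−TP1: −3a + 254b = 45.2.
Solving gives a = −0.98343, b = 0.16634.
|∇z| = √(a²+b²) = 0.99740, so dip δ = arctan(0.99740) = 44.93°.
True thickness = vertical thickness × cos δ = 30 × cos 44.93° = 21.24 m.

21.24 m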